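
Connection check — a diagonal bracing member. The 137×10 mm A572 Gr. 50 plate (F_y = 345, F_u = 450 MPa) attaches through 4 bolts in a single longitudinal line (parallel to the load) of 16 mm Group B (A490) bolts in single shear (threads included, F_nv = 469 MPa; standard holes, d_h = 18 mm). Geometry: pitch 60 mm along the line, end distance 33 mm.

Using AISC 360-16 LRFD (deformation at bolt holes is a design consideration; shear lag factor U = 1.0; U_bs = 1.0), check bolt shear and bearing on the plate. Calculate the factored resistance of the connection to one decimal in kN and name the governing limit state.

282.9 kN (bolt shear governs)

Bolt shear: A_b = π(16)²/4 = 201.06 mm². φR_n = 0.75 × 469 × 201.06 × 4 × 1 = 282.9 kN.
Bearing (10 mm plate, F_u = 450 MPa): end bolts L_c = 33 − 18/2 = 24, R_n = min(1.2×24×10×450, 2.4×16×10×450) = 129.6 kN/bolt; interior L_c = 60 − 18 = 42, R_n = 172.8 kN/bolt. φR_n = 0.75 × (1×129.6 + 3×172.8) = 486.0 kN.
Governing: min(282.9, 486.0) = 282.9 kN → bolt shear.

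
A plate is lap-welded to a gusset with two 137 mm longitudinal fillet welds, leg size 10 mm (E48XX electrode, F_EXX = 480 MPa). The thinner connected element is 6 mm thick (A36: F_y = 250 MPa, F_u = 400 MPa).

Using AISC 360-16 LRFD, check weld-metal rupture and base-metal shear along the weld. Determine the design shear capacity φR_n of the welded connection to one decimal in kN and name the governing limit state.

Weld metal: throat = 0.707×10 = 7.07 mm, L = 2×137 = 274 mm. φR_n = 0.75 × 0.6 × 480 × 7.07 × 274 = 418.4 kN.
Base metal shear (6 mm plate): yield φR_n = 1.0×0.6×250×6×274 = 246.6 kN; rupture φR_n = 0.75×0.6×400×6×274 = 295.9 kN; take 246.6 kN (yield).
Governing: min(418.4, 246.6) = 246.6 kN → base-metal shear.

246.6 kN (base-metal shear governs)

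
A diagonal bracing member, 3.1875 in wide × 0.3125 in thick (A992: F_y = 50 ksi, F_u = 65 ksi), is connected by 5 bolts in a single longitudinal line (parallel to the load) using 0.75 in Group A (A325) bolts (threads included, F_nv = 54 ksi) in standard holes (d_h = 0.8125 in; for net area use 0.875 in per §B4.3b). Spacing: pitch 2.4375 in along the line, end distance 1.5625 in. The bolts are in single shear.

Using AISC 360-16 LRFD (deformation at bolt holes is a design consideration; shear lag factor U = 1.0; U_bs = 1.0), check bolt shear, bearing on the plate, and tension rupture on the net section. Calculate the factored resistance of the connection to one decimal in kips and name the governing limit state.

Bolt shear: A_b = π(0.75)²/4 = 0.44179 in². φR_n = 0.75 × 54 × 0.44179 × 5 × 1 = 89.5 kips.
Bearing (0.3125 in plate, F_u = 65 ksi): end bolts L_c = 1.5625 − 0.8125/2 = 1.15625, R_n = min(1.2×1.15625×0.3125×65, 2.4×0.75×0.3125×65) = 28.184 kips/bolt; interior L_c = 2.4375 − 0.8125 = 1.625, R_n = 36.563 kips/bolt. φR_n = 0.75 × (1×28.184 + 4×36.563) = 130.8 kips.
Tension rupture (net): A_n = (3.1875 − 1×0.875)×0.3125 = 0.72266 in² (U = 1.0, A_e = A_n). φR_n = 0.75 × 65 × 0.72266 = 35.2 kips.
Governing: min(89.5, 130.8, 35.2) = 35.2 kips → net-section rupture.

35.2 kips (net-section rupture governs)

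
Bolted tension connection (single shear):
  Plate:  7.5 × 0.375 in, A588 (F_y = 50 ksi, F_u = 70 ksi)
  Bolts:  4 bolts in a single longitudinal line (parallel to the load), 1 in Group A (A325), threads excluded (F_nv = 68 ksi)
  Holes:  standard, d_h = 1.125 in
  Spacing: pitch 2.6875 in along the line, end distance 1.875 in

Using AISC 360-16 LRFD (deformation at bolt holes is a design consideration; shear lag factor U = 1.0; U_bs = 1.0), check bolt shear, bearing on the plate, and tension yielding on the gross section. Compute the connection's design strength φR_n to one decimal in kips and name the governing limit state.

126.6 kips (gross-section yield governs)

Bolt shear: A_b = π(1)²/4 = 0.7854 in². φR_n = 0.75 × 68 × 0.7854 × 4 × 1 = 160.2 kips.
Bearing (0.375 in plate, F_u = 70 ksi): end bolts L_c = 1.875 − 1.125/2 = 1.3125, R_n = min(1.2×1.3125×0.375×70, 2.4×1×0.375×70) = 41.344 kips/bolt; interior L_c = 2.6875 − 1.125 = 1.5625, R_n = 49.219 kips/bolt. φR_n = 0.75 × (1×41.344 + 3×49.219) = 141.8 kips.
Tension yield (gross): A_g = 7.5×0.375 = 2.8125 in². φR_n = 0.90 × 50 × 2.8125 = 126.6 kips.
Governing: min(160.2, 141.8, 126.6) = 126.6 kips → gross-section yield.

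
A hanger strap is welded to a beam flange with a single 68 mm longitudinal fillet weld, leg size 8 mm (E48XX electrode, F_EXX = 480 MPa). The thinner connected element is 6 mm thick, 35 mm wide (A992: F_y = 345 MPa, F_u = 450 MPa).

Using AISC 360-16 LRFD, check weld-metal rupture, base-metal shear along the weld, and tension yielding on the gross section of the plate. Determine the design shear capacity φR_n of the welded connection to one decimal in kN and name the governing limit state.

65.2 kN (gross-section yield governs)

Weld metal: throat = 0.707×8 = 5.656 mm, L = 68 mm. φR_n = 0.75 × 0.6 × 480 × 5.656 × 68 = 83.1 kN.
Base metal shear (6 mm plate): yield φR_n = 1.0×0.6×345×6×68 = 84.5 kN; rupture φR_n = 0.75×0.6×450×6×68 = 82.6 kN; take 82.6 kN (rupture).
Tension yield (gross): A_g = 35×6 = 210 mm². φR_n = 0.90 × 345 × 210 = 65.2 kN.
Governing: min(83.1, 82.6, 65.2) = 65.2 kN → gross-section yield.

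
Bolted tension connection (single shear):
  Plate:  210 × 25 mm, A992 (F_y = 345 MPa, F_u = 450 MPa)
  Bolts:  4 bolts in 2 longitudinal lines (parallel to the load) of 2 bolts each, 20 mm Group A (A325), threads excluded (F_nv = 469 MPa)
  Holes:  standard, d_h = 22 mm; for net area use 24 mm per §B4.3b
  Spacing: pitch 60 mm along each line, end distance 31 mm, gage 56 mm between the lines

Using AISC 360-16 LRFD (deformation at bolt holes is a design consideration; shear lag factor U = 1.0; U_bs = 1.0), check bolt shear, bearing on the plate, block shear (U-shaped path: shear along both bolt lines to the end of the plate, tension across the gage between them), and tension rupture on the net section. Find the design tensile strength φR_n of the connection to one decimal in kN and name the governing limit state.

Bolt shear: A_b = π(20)²/4 = 314.16 mm². φR_n = 0.75 × 469 × 314.16 × 4 × 1 = 442.0 kN.
Bearing (25 mm plate, F_u = 450 MPa): end bolts L_c = 31 − 22/2 = 20, R_n = min(1.2×20×25×450, 2.4×20×25×450) = 270 kN/bolt; interior L_c = 60 − 22 = 38, R_n = 513 kN/bolt. φR_n = 0.75 × (2×270 + 2×513) = 1174.5 kN.
Block shear: shear path 2×[31+1×60] = 2×91 mm, A_gv = 4550, A_nv = 2×(91 − 1.5×24)×25 = 2750 mm²; tension across gage: (56 − 1×24)×25 = 800 mm². R_n = min(0.6×450×2750, 0.6×345×4550) + 1.0×450×800 = min(742.5, 941.85) + 360 = 1102.5 kN. φR_n = 0.75 × 1102.5 = 826.9 kN.
Tension rupture (net): A_n = (210 − 2×24)×25 = 4050 mm² (U = 1.0, A_e = A_n). φR_n = 0.75 × 450 × 4050 = 1366.9 kN.
Governing: min(442.0, 1174.5, 826.9, 1366.9) = 442.0 kN → bolt shear.

442.0 kN (bolt shear governs)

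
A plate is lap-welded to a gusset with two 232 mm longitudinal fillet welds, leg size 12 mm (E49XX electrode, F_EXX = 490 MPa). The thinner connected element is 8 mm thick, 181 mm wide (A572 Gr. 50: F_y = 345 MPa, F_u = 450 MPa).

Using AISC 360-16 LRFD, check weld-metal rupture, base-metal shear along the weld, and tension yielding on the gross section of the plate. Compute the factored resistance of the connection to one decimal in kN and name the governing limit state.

Weld metal: throat = 0.707×12 = 8.484 mm, L = 2×232 = 464 mm. φR_n = 0.75 × 0.6 × 490 × 8.484 × 464 = 868.0 kN.
Base metal shear (8 mm plate): yield φR_n = 1.0×0.6×345×8×464 = 768.4 kN; rupture φR_n = 0.75×0.6×450×8×464 = 751.7 kN; take 751.7 kN (rupture).
Tension yield (gross): A_g = 181×8 = 1448 mm². φR_n = 0.90 × 345 × 1448 = 449.6 kN.
Governing: min(868.0, 751.7, 449.6) = 449.6 kN → gross-section yield.

449.6 kN (gross-section yield governs)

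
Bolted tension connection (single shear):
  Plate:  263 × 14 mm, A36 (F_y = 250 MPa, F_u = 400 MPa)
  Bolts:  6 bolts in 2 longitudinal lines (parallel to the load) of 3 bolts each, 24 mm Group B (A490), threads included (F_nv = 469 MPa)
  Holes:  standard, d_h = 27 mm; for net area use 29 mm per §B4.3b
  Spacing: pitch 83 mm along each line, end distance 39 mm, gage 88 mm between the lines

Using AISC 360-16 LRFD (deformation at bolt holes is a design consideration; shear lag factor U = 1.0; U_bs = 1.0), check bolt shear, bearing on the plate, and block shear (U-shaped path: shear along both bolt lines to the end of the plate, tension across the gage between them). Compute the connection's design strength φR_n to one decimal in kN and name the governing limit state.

Bolt shear: A_b = π(24)²/4 = 452.39 mm². φR_n = 0.75 × 469 × 452.39 × 6 × 1 = 954.8 kN.
Bearing (14 mm plate, F_u = 400 MPa): end bolts L_c = 39 − 27/2 = 25.5, R_n = min(1.2×25.5×14×400, 2.4×24×14×400) = 171.36 kN/bolt; interior L_c = 83 − 27 = 56, R_n = 322.56 kN/bolt. φR_n = 0.75 × (2×171.36 + 4×322.56) = 1224.7 kN.
Block shear: shear path 2×[39+2×83] = 2×205 mm, A_gv = 5740, A_nv = 2×(205 − 2.5×29)×14 = 3710 mm²; tension across gage: (88 − 1×29)×14 = 826 mm². R_n = min(0.6×400×3710, 0.6×250×5740) + 1.0×400×826 = min(890.4, 861) + 330.4 = 1191.4 kN. φR_n = 0.75 × 1191.4 = 893.6 kN.
Governing: min(954.8, 1224.7, 893.6) = 893.6 kN → block shear.

893.6 kN (block shear governs)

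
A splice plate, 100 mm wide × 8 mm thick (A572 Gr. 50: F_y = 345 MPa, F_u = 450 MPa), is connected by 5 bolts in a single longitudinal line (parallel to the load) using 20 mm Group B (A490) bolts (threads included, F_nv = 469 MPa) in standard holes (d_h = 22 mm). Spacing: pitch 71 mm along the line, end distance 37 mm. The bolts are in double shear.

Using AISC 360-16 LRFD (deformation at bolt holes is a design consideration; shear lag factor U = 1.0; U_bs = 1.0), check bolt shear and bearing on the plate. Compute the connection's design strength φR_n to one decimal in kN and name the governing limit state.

602.6 kN (bearing governs)

Bolt shear: A_b = π(20)²/4 = 314.16 mm². φR_n = 0.75 × 469 × 314.16 × 5 × 2 = 1105.1 kN.
Bearing (8 mm plate, F_u = 450 MPa): end bolts L_c = 37 − 22/2 = 26, R_n = min(1.2×26×8×450, 2.4×20×8×450) = 112.32 kN/bolt; interior L_c = 71 − 22 = 49, R_n = 172.8 kN/bolt. φR_n = 0.75 × (1×112.32 + 4×172.8) = 602.6 kN.
Governing: min(1105.1, 602.6) = 602.6 kN → bearing.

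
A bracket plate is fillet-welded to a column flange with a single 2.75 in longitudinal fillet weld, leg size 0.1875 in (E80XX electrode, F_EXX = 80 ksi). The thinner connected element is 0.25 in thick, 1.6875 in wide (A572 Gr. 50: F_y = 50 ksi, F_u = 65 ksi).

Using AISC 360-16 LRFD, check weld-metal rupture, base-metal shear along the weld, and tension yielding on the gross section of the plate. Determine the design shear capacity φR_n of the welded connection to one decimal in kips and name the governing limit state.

13.1 kips (weld metal governs)

Weld metal: throat = 0.707×0.1875 = 0.13256 in, L = 2.75 in. φR_n = 0.75 × 0.6 × 80 × 0.13256 × 2.75 = 13.1 kips.
Base metal shear (0.25 in plate): yield φR_n = 1.0×0.6×50×0.25×2.75 = 20.6 kips; rupture φR_n = 0.75×0.6×65×0.25×2.75 = 20.1 kips; take 20.1 kips (rupture).
Tension yield (gross): A_g = 1.6875×0.25 = 0.42188 in². φR_n = 0.90 × 50 × 0.42188 = 19.0 kips.
Governing: min(13.1, 20.1, 19.0) = 13.1 kips → weld metal.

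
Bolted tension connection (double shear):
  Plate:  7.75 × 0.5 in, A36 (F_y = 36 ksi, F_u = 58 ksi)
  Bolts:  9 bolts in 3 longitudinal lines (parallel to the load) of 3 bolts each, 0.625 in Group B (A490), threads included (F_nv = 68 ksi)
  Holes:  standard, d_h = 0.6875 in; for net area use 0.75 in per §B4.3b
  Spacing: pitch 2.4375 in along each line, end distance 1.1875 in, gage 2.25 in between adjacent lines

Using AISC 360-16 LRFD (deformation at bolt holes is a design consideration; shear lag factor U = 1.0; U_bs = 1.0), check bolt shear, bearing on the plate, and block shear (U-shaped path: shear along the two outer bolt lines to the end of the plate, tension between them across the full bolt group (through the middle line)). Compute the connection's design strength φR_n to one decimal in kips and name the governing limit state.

163.5 kips (block shear governs)

Bolt shear: A_b = π(0.625)²/4 = 0.3068 in². φR_n = 0.75 × 68 × 0.3068 × 9 × 2 = 281.6 kips.
Bearing (0.5 in plate, F_u = 58 ksi): end bolts L_c = 1.1875 − 0.6875/2 = 0.84375, R_n = min(1.2×0.84375×0.5×58, 2.4×0.625×0.5×58) = 29.363 kips/bolt; interior L_c = 2.4375 − 0.6875 = 1.75, R_n = 43.5 kips/bolt. φR_n = 0.75 × (3×29.363 + 6×43.5) = 261.8 kips.
Block shear: shear path 2×[1.1875+2×2.4375] = 2×6.0625 in, A_gv = 6.0625, A_nv = 2×(6.0625 − 2.5×0.75)×0.5 = 4.1875 in²; tension across gage: (4.5 − 2×0.75)×0.5 = 1.5 in². R_n = min(0.6×58×4.1875, 0.6×36×6.0625) + 1.0×58×1.5 = min(145.73, 130.95) + 87 = 217.95 kips. φR_n = 0.75 × 217.95 = 163.5 kips.
Governing: min(281.6, 261.8, 163.5) = 163.5 kips → block shear.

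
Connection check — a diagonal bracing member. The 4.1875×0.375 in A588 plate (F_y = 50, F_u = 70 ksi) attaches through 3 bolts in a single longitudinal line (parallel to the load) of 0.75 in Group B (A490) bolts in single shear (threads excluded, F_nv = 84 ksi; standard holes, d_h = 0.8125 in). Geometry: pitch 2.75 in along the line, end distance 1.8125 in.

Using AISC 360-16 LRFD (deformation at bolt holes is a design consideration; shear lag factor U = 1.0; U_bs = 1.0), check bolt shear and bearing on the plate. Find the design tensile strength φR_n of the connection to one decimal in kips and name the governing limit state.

83.5 kips (bolt shear governs)

Bolt shear: A_b = π(0.75)²/4 = 0.44179 in². φR_n = 0.75 × 84 × 0.44179 × 3 × 1 = 83.5 kips.
Bearing (0.375 in plate, F_u = 70 ksi): end bolts L_c = 1.8125 − 0.8125/2 = 1.40625, R_n = min(1.2×1.40625×0.375×70, 2.4×0.75×0.375×70) = 44.297 kips/bolt; interior L_c = 2.75 − 0.8125 = 1.9375, R_n = 47.25 kips/bolt. φR_n = 0.75 × (1×44.297 + 2×47.25) = 104.1 kips.
Governing: min(83.5, 104.1) = 83.5 kips → bolt shear.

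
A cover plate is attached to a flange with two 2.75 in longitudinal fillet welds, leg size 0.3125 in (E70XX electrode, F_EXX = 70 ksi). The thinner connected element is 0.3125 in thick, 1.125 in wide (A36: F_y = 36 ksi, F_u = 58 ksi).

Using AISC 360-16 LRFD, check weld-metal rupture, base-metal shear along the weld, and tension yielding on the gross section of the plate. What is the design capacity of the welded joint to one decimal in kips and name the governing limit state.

Weld metal: throat = 0.707×0.3125 = 0.22094 in, L = 2×2.75 = 5.5 in. φR_n = 0.75 × 0.6 × 70 × 0.22094 × 5.5 = 38.3 kips.
Base metal shear (0.3125 in plate): yield φR_n = 1.0×0.6×36×0.3125×5.5 = 37.1 kips; rupture φR_n = 0.75×0.6×58×0.3125×5.5 = 44.9 kips; take 37.1 kips (yield).
Tension yield (gross): A_g = 1.125×0.3125 = 0.35156 in². φR_n = 0.90 × 36 × 0.35156 = 11.4 kips.
Governing: min(38.3, 37.1, 11.4) = 11.4 kips → gross-section yield.

11.4 kips (gross-section yield governs)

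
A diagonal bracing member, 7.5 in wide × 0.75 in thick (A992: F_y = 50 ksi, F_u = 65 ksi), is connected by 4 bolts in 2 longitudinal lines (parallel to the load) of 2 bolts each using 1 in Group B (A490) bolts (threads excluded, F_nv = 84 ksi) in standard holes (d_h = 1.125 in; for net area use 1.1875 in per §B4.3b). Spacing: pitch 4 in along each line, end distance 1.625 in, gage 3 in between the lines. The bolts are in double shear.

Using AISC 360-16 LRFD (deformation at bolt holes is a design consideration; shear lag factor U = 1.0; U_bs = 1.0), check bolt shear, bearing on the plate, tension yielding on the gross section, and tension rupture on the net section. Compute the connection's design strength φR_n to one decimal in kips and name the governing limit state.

Bolt shear: A_b = π(1)²/4 = 0.7854 in². φR_n = 0.75 × 84 × 0.7854 × 4 × 2 = 395.8 kips.
Bearing (0.75 in plate, F_u = 65 ksi): end bolts L_c = 1.625 − 1.125/2 = 1.0625, R_n = min(1.2×1.0625×0.75×65, 2.4×1×0.75×65) = 62.156 kips/bolt; interior L_c = 4 − 1.125 = 2.875, R_n = 117 kips/bolt. φR_n = 0.75 × (2×62.156 + 2×117) = 268.7 kips.
Tension yield (gross): A_g = 7.5×0.75 = 5.625 in². φR_n = 0.90 × 50 × 5.625 = 253.1 kips.
Tension rupture (net): A_n = (7.5 − 2×1.1875)×0.75 = 3.8438 in² (U = 1.0, A_e = A_n). φR_n = 0.75 × 65 × 3.8438 = 187.4 kips.
Governing: min(395.8, 268.7, 253.1, 187.4) = 187.4 kips → net-section rupture.

187.4 kips (net-section rupture governs)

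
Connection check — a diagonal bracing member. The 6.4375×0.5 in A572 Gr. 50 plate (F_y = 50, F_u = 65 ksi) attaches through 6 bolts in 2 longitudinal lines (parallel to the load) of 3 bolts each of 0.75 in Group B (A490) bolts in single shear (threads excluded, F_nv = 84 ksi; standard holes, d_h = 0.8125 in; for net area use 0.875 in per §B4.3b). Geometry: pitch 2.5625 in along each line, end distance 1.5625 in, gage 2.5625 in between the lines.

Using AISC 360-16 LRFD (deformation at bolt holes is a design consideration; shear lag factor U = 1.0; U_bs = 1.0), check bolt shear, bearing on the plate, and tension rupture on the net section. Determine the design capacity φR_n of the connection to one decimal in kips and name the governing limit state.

Bolt shear: A_b = π(0.75)²/4 = 0.44179 in². φR_n = 0.75 × 84 × 0.44179 × 6 × 1 = 167.0 kips.
Bearing (0.5 in plate, F_u = 65 ksi): end bolts L_c = 1.5625 − 0.8125/2 = 1.15625, R_n = min(1.2×1.15625×0.5×65, 2.4×0.75×0.5×65) = 45.094 kips/bolt; interior L_c = 2.5625 − 0.8125 = 1.75, R_n = 58.5 kips/bolt. φR_n = 0.75 × (2×45.094 + 4×58.5) = 243.1 kips.
Tension rupture (net): A_n = (6.4375 − 2×0.875)×0.5 = 2.3438 in² (U = 1.0, A_e = A_n). φR_n = 0.75 × 65 × 2.3438 = 114.3 kips.
Governing: min(167.0, 243.1, 114.3) = 114.3 kips → net-section rupture.

114.3 kips (net-section rupture governs)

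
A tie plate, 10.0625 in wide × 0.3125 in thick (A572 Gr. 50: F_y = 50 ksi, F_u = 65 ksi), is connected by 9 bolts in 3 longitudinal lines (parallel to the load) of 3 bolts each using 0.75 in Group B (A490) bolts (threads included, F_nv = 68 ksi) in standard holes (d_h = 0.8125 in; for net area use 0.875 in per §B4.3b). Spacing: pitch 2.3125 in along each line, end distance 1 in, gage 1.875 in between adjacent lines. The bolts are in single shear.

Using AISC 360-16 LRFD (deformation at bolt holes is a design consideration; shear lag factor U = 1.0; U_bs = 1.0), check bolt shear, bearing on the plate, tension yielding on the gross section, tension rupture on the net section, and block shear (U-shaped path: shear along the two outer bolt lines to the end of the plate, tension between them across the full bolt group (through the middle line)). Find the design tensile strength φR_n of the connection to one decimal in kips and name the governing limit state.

93.3 kips (block shear governs)

Bolt shear: A_b = π(0.75)²/4 = 0.44179 in². φR_n = 0.75 × 68 × 0.44179 × 9 × 1 = 202.8 kips.
Bearing (0.3125 in plate, F_u = 65 ksi): end bolts L_c = 1 − 0.8125/2 = 0.59375, R_n = min(1.2×0.59375×0.3125×65, 2.4×0.75×0.3125×65) = 14.473 kips/bolt; interior L_c = 2.3125 − 0.8125 = 1.5, R_n = 36.563 kips/bolt. φR_n = 0.75 × (3×14.473 + 6×36.563) = 197.1 kips.
Tension yield (gross): A_g = 10.0625×0.3125 = 3.1445 in². φR_n = 0.90 × 50 × 3.1445 = 141.5 kips.
Tension rupture (net): A_n = (10.0625 − 3×0.875)×0.3125 = 2.3242 in² (U = 1.0, A_e = A_n). φR_n = 0.75 × 65 × 2.3242 = 113.3 kips.
Block shear: shear path 2×[1+2×2.3125] = 2×5.625 in, A_gv = 3.5156, A_nv = 2×(5.625 − 2.5×0.875)×0.3125 = 2.1484 in²; tension across gage: (3.75 − 2×0.875)×0.3125 = 0.625 in². R_n = min(0.6×65×2.1484, 0.6×50×3.5156) + 1.0×65×0.625 = min(83.788, 105.47) + 40.625 = 124.41 kips. φR_n = 0.75 × 124.41 = 93.3 kips.
Governing: min(202.8, 197.1, 141.5, 113.3, 93.3) = 93.3 kips → block shear.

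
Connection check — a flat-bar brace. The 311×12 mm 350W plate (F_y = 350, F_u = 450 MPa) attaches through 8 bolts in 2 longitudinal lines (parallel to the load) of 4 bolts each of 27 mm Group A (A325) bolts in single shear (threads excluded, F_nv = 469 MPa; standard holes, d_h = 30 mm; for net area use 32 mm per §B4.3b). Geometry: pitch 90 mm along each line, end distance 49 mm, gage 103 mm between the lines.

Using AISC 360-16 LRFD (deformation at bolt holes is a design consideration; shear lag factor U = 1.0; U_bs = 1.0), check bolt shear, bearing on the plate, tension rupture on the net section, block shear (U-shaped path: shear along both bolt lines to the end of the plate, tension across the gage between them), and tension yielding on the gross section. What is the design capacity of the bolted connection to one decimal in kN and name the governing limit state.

Bolt shear: A_b = π(27)²/4 = 572.56 mm². φR_n = 0.75 × 469 × 572.56 × 8 × 1 = 1611.2 kN.
Bearing (12 mm plate, F_u = 450 MPa): end bolts L_c = 49 − 30/2 = 34, R_n = min(1.2×34×12×450, 2.4×27×12×450) = 220.32 kN/bolt; interior L_c = 90 − 30 = 60, R_n = 349.92 kN/bolt. φR_n = 0.75 × (2×220.32 + 6×349.92) = 1905.1 kN.
Tension rupture (net): A_n = (311 − 2×32)×12 = 2964 mm² (U = 1.0, A_e = A_n). φR_n = 0.75 × 450 × 2964 = 1000.4 kN.
Block shear: shear path 2×[49+3×90] = 2×319 mm, A_gv = 7656, A_nv = 2×(319 − 3.5×32)×12 = 4968 mm²; tension across gage: (103 − 1×32)×12 = 852 mm². R_n = min(0.6×450×4968, 0.6×350×7656) + 1.0×450×852 = min(1341.4, 1607.8) + 383.4 = 1724.8 kN. φR_n = 0.75 × 1724.8 = 1293.6 kN.
Tension yield (gross): A_g = 311×12 = 3732 mm². φR_n = 0.90 × 350 × 3732 = 1175.6 kN.
Governing: min(1611.2, 1905.1, 1000.4, 1293.6, 1175.6) = 1000.4 kN → net-section rupture.

1000.4 kN (net-section rupture governs)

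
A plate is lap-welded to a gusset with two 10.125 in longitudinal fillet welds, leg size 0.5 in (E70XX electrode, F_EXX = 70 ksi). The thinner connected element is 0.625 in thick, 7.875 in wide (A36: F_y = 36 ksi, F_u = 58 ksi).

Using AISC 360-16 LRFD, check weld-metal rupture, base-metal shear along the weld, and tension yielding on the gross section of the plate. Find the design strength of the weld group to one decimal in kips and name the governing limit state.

Weld metal: throat = 0.707×0.5 = 0.3535 in, L = 2×10.125 = 20.25 in. φR_n = 0.75 × 0.6 × 70 × 0.3535 × 20.25 = 225.5 kips.
Base metal shear (0.625 in plate): yield φR_n = 1.0×0.6×36×0.625×20.25 = 273.4 kips; rupture φR_n = 0.75×0.6×58×0.625×20.25 = 330.3 kips; take 273.4 kips (yield).
Tension yield (gross): A_g = 7.875×0.625 = 4.9219 in². φR_n = 0.90 × 36 × 4.9219 = 159.5 kips.
Governing: min(225.5, 273.4, 159.5) = 159.5 kips → gross-section yield.

159.5 kips (gross-section yield governs)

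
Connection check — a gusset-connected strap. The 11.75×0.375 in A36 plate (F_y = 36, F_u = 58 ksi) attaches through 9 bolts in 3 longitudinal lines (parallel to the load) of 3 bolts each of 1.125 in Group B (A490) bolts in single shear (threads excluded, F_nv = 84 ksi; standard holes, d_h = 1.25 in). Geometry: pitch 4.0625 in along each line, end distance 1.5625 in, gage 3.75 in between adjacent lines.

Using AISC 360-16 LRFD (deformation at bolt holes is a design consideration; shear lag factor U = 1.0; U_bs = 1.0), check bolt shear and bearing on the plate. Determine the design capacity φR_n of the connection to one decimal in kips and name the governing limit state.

Bolt shear: A_b = π(1.125)²/4 = 0.99402 in². φR_n = 0.75 × 84 × 0.99402 × 9 × 1 = 563.6 kips.
Bearing (0.375 in plate, F_u = 58 ksi): end bolts L_c = 1.5625 − 1.25/2 = 0.9375, R_n = min(1.2×0.9375×0.375×58, 2.4×1.125×0.375×58) = 24.469 kips/bolt; interior L_c = 4.0625 − 1.25 = 2.8125, R_n = 58.725 kips/bolt. φR_n = 0.75 × (3×24.469 + 6×58.725) = 319.3 kips.
Governing: min(563.6, 319.3) = 319.3 kips → bearing.

319.3 kips (bearing governs)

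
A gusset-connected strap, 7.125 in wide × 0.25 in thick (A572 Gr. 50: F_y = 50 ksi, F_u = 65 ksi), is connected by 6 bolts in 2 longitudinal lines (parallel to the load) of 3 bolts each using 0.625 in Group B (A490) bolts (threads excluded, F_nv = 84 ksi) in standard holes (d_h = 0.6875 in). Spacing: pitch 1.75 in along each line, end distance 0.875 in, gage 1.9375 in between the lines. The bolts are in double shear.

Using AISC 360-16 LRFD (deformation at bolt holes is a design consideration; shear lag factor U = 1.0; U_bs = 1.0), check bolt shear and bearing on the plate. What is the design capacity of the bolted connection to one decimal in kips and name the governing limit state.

77.7 kips (bearing governs)

Bolt shear: A_b = π(0.625)²/4 = 0.3068 in². φR_n = 0.75 × 84 × 0.3068 × 6 × 2 = 231.9 kips.
Bearing (0.25 in plate, F_u = 65 ksi): end bolts L_c = 0.875 − 0.6875/2 = 0.53125, R_n = min(1.2×0.53125×0.25×65, 2.4×0.625×0.25×65) = 10.359 kips/bolt; interior L_c = 1.75 − 0.6875 = 1.0625, R_n = 20.719 kips/bolt. φR_n = 0.75 × (2×10.359 + 4×20.719) = 77.7 kips.
Governing: min(231.9, 77.7) = 77.7 kips → bearing.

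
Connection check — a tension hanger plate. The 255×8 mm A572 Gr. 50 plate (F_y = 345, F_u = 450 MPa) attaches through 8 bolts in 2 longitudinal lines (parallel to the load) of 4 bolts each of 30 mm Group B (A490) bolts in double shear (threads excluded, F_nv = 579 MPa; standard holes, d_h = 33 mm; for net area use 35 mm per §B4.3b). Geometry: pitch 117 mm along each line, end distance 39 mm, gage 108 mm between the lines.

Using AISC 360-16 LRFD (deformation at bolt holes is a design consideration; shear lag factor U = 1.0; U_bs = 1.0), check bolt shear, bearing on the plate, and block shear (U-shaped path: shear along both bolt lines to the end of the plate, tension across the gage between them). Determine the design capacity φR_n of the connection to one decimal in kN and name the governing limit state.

1063.8 kN (block shear governs)

Bolt shear: A_b = π(30)²/4 = 706.86 mm². φR_n = 0.75 × 579 × 706.86 × 8 × 2 = 4911.3 kN.
Bearing (8 mm plate, F_u = 450 MPa): end bolts L_c = 39 − 33/2 = 22.5, R_n = min(1.2×22.5×8×450, 2.4×30×8×450) = 97.2 kN/bolt; interior L_c = 117 − 33 = 84, R_n = 259.2 kN/bolt. φR_n = 0.75 × (2×97.2 + 6×259.2) = 1312.2 kN.
Block shear: shear path 2×[39+3×117] = 2×390 mm, A_gv = 6240, A_nv = 2×(390 − 3.5×35)×8 = 4280 mm²; tension across gage: (108 − 1×35)×8 = 584 mm². R_n = min(0.6×450×4280, 0.6×345×6240) + 1.0×450×584 = min(1155.6, 1291.7) + 262.8 = 1418.4 kN. φR_n = 0.75 × 1418.4 = 1063.8 kN.
Governing: min(4911.3, 1312.2, 1063.8) = 1063.8 kN → block shear.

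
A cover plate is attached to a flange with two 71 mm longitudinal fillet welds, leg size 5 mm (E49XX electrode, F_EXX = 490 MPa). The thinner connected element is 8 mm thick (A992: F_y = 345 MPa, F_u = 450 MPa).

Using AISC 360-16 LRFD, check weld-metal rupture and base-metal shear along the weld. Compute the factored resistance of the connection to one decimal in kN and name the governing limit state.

110.7 kN (weld metal governs)

Weld metal: throat = 0.707×5 = 3.535 mm, L = 2×71 = 142 mm. φR_n = 0.75 × 0.6 × 490 × 3.535 × 142 = 110.7 kN.
Base metal shear (8 mm plate): yield φR_n = 1.0×0.6×345×8×142 = 235.2 kN; rupture φR_n = 0.75×0.6×450×8×142 = 230.0 kN; take 230.0 kN (rupture).
Governing: min(110.7, 230.0) = 110.7 kN → weld metal.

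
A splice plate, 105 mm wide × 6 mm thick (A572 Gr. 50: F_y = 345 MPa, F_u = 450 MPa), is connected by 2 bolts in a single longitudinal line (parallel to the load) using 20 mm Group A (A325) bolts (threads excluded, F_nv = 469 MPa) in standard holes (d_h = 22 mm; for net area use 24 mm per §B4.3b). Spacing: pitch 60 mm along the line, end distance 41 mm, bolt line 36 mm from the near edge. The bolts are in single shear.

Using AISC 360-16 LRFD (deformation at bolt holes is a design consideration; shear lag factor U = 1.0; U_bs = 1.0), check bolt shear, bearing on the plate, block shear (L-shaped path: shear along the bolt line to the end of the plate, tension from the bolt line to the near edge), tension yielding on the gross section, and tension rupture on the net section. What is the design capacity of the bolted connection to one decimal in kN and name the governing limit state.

127.6 kN (block shear governs)

Bolt shear: A_b = π(20)²/4 = 314.16 mm². φR_n = 0.75 × 469 × 314.16 × 2 × 1 = 221.0 kN.
Bearing (6 mm plate, F_u = 450 MPa): end bolts L_c = 41 − 22/2 = 30, R_n = min(1.2×30×6×450, 2.4×20×6×450) = 97.2 kN/bolt; interior L_c = 60 − 22 = 38, R_n = 123.12 kN/bolt. φR_n = 0.75 × (1×97.2 + 1×123.12) = 165.2 kN.
Block shear: shear path 1×[41+1×60] = 1×101 mm, A_gv = 606, A_nv = 1×(101 − 1.5×24)×6 = 390 mm²; tension to near edge: (36 − 0.5×24)×6 = 144 mm². R_n = min(0.6×450×390, 0.6×345×606) + 1.0×450×144 = min(105.3, 125.44) + 64.8 = 170.1 kN. φR_n = 0.75 × 170.1 = 127.6 kN.
Tension yield (gross): A_g = 105×6 = 630 mm². φR_n = 0.90 × 345 × 630 = 195.6 kN.
Tension rupture (net): A_n = (105 − 1×24)×6 = 486 mm² (U = 1.0, A_e = A_n). φR_n = 0.75 × 450 × 486 = 164.0 kN.
Governing: min(221.0, 165.2, 127.6, 195.6, 164.0) = 127.6 kN → block shear.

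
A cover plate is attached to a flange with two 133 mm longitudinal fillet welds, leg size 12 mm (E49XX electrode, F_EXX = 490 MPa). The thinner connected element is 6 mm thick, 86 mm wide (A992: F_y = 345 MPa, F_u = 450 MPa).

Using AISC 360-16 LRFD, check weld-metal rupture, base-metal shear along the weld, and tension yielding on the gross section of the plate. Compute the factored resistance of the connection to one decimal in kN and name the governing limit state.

Weld metal: throat = 0.707×12 = 8.484 mm, L = 2×133 = 266 mm. φR_n = 0.75 × 0.6 × 490 × 8.484 × 266 = 497.6 kN.
Base metal shear (6 mm plate): yield φR_n = 1.0×0.6×345×6×266 = 330.4 kN; rupture φR_n = 0.75×0.6×450×6×266 = 323.2 kN; take 323.2 kN (rupture).
Tension yield (gross): A_g = 86×6 = 516 mm². φR_n = 0.90 × 345 × 516 = 160.2 kN.
Governing: min(497.6, 323.2, 160.2) = 160.2 kN → gross-section yield.

160.2 kN (gross-section yield governs)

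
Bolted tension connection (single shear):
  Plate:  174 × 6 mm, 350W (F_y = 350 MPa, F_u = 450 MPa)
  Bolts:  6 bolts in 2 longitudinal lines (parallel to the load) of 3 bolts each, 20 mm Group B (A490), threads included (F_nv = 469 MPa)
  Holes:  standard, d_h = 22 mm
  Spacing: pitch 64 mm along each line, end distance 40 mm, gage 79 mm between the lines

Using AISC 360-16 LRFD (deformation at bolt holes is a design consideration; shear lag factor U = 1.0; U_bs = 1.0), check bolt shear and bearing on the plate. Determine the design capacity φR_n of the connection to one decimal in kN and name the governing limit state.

Bolt shear: A_b = π(20)²/4 = 314.16 mm². φR_n = 0.75 × 469 × 314.16 × 6 × 1 = 663.0 kN.
Bearing (6 mm plate, F_u = 450 MPa): end bolts L_c = 40 − 22/2 = 29, R_n = min(1.2×29×6×450, 2.4×20×6×450) = 93.96 kN/bolt; interior L_c = 64 − 22 = 42, R_n = 129.6 kN/bolt. φR_n = 0.75 × (2×93.96 + 4×129.6) = 529.7 kN.
Governing: min(663.0, 529.7) = 529.7 kN → bearing.

529.7 kN (bearing governs)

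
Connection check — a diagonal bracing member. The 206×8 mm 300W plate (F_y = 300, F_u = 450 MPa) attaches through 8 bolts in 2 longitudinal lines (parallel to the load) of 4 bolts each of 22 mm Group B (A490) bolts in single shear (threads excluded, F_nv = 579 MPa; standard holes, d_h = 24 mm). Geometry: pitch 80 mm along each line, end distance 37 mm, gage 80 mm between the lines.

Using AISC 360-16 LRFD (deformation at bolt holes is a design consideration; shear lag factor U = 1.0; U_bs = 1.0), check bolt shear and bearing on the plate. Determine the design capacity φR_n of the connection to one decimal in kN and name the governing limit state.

Bolt shear: A_b = π(22)²/4 = 380.13 mm². φR_n = 0.75 × 579 × 380.13 × 8 × 1 = 1320.6 kN.
Bearing (8 mm plate, F_u = 450 MPa): end bolts L_c = 37 − 24/2 = 25, R_n = min(1.2×25×8×450, 2.4×22×8×450) = 108 kN/bolt; interior L_c = 80 − 24 = 56, R_n = 190.08 kN/bolt. φR_n = 0.75 × (2×108 + 6×190.08) = 1017.4 kN.
Governing: min(1320.6, 1017.4) = 1017.4 kN → bearing.

1017.4 kN (bearing governs)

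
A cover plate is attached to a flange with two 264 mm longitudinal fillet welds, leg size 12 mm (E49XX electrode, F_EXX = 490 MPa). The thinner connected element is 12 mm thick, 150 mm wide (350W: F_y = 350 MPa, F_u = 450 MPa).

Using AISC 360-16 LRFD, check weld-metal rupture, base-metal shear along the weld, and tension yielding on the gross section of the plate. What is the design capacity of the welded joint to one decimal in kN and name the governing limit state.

567.0 kN (gross-section yield governs)

Weld metal: throat = 0.707×12 = 8.484 mm, L = 2×264 = 528 mm. φR_n = 0.75 × 0.6 × 490 × 8.484 × 528 = 987.7 kN.
Base metal shear (12 mm plate): yield φR_n = 1.0×0.6×350×12×528 = 1330.6 kN; rupture φR_n = 0.75×0.6×450×12×528 = 1283.0 kN; take 1283.0 kN (rupture).
Tension yield (gross): A_g = 150×12 = 1800 mm². φR_n = 0.90 × 350 × 1800 = 567.0 kN.
Governing: min(987.7, 1283.0, 567.0) = 567.0 kN → gross-section yield.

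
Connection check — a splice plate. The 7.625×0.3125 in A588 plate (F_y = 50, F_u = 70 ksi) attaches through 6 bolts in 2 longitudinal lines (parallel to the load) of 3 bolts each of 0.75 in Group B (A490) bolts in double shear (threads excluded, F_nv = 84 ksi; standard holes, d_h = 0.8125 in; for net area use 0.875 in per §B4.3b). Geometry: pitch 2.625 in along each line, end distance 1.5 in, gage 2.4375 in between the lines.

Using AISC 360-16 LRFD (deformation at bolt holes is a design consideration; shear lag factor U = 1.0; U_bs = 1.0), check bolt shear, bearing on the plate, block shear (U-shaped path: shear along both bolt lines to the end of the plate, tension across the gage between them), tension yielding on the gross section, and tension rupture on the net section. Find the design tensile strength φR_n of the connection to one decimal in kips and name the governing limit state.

96.4 kips (net-section rupture governs)

Bolt shear: A_b = π(0.75)²/4 = 0.44179 in². φR_n = 0.75 × 84 × 0.44179 × 6 × 2 = 334.0 kips.
Bearing (0.3125 in plate, F_u = 70 ksi): end bolts L_c = 1.5 − 0.8125/2 = 1.09375, R_n = min(1.2×1.09375×0.3125×70, 2.4×0.75×0.3125×70) = 28.711 kips/bolt; interior L_c = 2.625 − 0.8125 = 1.8125, R_n = 39.375 kips/bolt. φR_n = 0.75 × (2×28.711 + 4×39.375) = 161.2 kips.
Block shear: shear path 2×[1.5+2×2.625] = 2×6.75 in, A_gv = 4.2188, A_nv = 2×(6.75 − 2.5×0.875)×0.3125 = 2.8516 in²; tension across gage: (2.4375 − 1×0.875)×0.3125 = 0.48828 in². R_n = min(0.6×70×2.8516, 0.6×50×4.2188) + 1.0×70×0.48828 = min(119.77, 126.56) + 34.18 = 153.95 kips. φR_n = 0.75 × 153.95 = 115.5 kips.
Tension yield (gross): A_g = 7.625×0.3125 = 2.3828 in². φR_n = 0.90 × 50 × 2.3828 = 107.2 kips.
Tension rupture (net): A_n = (7.625 − 2×0.875)×0.3125 = 1.8359 in² (U = 1.0, A_e = A_n). φR_n = 0.75 × 70 × 1.8359 = 96.4 kips.
Governing: min(334.0, 161.2, 115.5, 107.2, 96.4) = 96.4 kips → net-section rupture.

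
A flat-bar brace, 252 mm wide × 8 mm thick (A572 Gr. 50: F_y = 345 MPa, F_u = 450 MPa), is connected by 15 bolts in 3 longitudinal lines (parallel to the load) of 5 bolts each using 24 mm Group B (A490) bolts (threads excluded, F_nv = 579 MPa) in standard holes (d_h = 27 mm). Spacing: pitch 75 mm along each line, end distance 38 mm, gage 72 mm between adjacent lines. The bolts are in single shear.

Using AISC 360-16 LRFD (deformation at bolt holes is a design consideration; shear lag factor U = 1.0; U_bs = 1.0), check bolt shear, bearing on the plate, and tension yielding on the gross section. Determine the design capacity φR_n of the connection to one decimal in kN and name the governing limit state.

Bolt shear: A_b = π(24)²/4 = 452.39 mm². φR_n = 0.75 × 579 × 452.39 × 15 × 1 = 2946.8 kN.
Bearing (8 mm plate, F_u = 450 MPa): end bolts L_c = 38 − 27/2 = 24.5, R_n = min(1.2×24.5×8×450, 2.4×24×8×450) = 105.84 kN/bolt; interior L_c = 75 − 27 = 48, R_n = 207.36 kN/bolt. φR_n = 0.75 × (3×105.84 + 12×207.36) = 2104.4 kN.
Tension yield (gross): A_g = 252×8 = 2016 mm². φR_n = 0.90 × 345 × 2016 = 626.0 kN.
Governing: min(2946.8, 2104.4, 626.0) = 626.0 kN → gross-section yield.

626.0 kN (gross-section yield governs)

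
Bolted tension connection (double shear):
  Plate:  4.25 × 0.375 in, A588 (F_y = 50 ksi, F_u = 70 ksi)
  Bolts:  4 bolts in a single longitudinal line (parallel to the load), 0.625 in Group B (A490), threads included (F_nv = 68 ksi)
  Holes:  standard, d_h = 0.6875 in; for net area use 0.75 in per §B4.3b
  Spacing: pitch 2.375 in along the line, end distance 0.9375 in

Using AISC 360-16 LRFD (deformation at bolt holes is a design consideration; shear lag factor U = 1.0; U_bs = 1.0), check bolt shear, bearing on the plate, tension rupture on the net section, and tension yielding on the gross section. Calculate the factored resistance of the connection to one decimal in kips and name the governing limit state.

Bolt shear: A_b = π(0.625)²/4 = 0.3068 in². φR_n = 0.75 × 68 × 0.3068 × 4 × 2 = 125.2 kips.
Bearing (0.375 in plate, F_u = 70 ksi): end bolts L_c = 0.9375 − 0.6875/2 = 0.59375, R_n = min(1.2×0.59375×0.375×70, 2.4×0.625×0.375×70) = 18.703 kips/bolt; interior L_c = 2.375 − 0.6875 = 1.6875, R_n = 39.375 kips/bolt. φR_n = 0.75 × (1×18.703 + 3×39.375) = 102.6 kips.
Tension rupture (net): A_n = (4.25 − 1×0.75)×0.375 = 1.3125 in² (U = 1.0, A_e = A_n). φR_n = 0.75 × 70 × 1.3125 = 68.9 kips.
Tension yield (gross): A_g = 4.25×0.375 = 1.5938 in². φR_n = 0.90 × 50 × 1.5938 = 71.7 kips.
Governing: min(125.2, 102.6, 68.9, 71.7) = 68.9 kips → net-section rupture.

68.9 kips (net-section rupture governs)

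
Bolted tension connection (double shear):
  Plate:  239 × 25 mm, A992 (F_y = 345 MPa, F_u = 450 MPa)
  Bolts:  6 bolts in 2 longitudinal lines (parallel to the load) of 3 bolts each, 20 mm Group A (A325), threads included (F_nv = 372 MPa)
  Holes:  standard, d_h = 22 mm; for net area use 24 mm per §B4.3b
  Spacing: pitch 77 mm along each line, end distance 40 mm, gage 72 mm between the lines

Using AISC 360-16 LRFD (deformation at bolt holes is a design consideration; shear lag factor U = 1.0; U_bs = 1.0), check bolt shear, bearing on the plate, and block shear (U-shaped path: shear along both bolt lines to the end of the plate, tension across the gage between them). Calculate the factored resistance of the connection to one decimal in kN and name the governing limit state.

1051.8 kN (bolt shear governs)

Bolt shear: A_b = π(20)²/4 = 314.16 mm². φR_n = 0.75 × 372 × 314.16 × 6 × 2 = 1051.8 kN.
Bearing (25 mm plate, F_u = 450 MPa): end bolts L_c = 40 − 22/2 = 29, R_n = min(1.2×29×25×450, 2.4×20×25×450) = 391.5 kN/bolt; interior L_c = 77 − 22 = 55, R_n = 540 kN/bolt. φR_n = 0.75 × (2×391.5 + 4×540) = 2207.3 kN.
Block shear: shear path 2×[40+2×77] = 2×194 mm, A_gv = 9700, A_nv = 2×(194 − 2.5×24)×25 = 6700 mm²; tension across gage: (72 − 1×24)×25 = 1200 mm². R_n = min(0.6×450×6700, 0.6×345×9700) + 1.0×450×1200 = min(1809, 2007.9) + 540 = 2349 kN. φR_n = 0.75 × 2349 = 1761.8 kN.
Governing: min(1051.8, 2207.3, 1761.8) = 1051.8 kN → bolt shear.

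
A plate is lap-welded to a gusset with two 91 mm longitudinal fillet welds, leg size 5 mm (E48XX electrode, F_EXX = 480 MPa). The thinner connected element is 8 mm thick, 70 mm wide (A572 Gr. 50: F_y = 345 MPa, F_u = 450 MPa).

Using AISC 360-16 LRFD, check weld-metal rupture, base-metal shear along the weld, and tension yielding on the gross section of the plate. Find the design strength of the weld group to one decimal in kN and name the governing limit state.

Weld metal: throat = 0.707×5 = 3.535 mm, L = 2×91 = 182 mm. φR_n = 0.75 × 0.6 × 480 × 3.535 × 182 = 139.0 kN.
Base metal shear (8 mm plate): yield φR_n = 1.0×0.6×345×8×182 = 301.4 kN; rupture φR_n = 0.75×0.6×450×8×182 = 294.8 kN; take 294.8 kN (rupture).
Tension yield (gross): A_g = 70×8 = 560 mm². φR_n = 0.90 × 345 × 560 = 173.9 kN.
Governing: min(139.0, 294.8, 173.9) = 139.0 kN → weld metal.

139.0 kN (weld metal governs)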